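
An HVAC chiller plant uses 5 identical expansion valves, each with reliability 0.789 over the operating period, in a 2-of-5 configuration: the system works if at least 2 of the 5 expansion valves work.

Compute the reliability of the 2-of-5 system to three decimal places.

0.992

R = Σ_{i=2}^{5} C(5,i) p^i (1−p)^{5−i} with p = 0.789
C(5,2)·0.789^2·0.211^3 = 0.05848
C(5,3)·0.789^3·0.211^2 = 0.21867
C(5,4)·0.789^4·0.211^1 = 0.40885
C(5,5)·0.789^5·0.211^0 = 0.30576
Sum = 0.992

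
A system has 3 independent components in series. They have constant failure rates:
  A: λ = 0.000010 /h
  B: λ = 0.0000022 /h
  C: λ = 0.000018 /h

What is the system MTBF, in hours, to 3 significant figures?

Series of exponential components: λ_sys = Σ λ_i
λ_sys = 0.000010 + 0.0000022 + 0.000018 = 3.0200e-05 /h
MTBF = 1 / λ_sys = 33100 h

33100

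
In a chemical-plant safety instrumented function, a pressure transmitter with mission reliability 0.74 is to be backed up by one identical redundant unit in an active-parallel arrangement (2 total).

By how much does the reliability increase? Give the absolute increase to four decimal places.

0.1924

R_before = 0.74
R_after = 1 − (1 − 0.74)^2 = 0.9324
ΔR = 0.9324 − 0.74 = 0.1924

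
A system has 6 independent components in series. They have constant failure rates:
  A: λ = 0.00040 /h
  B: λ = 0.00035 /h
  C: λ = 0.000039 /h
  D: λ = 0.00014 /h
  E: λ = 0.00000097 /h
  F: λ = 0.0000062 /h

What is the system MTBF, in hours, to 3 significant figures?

1070

Series of exponential components: λ_sys = Σ λ_i
λ_sys = 0.00040 + 0.00035 + 0.000039 + 0.00014 + 0.00000097 + 0.0000062 = 9.3617e-04 /h
MTBF = 1 / λ_sys = 1070 h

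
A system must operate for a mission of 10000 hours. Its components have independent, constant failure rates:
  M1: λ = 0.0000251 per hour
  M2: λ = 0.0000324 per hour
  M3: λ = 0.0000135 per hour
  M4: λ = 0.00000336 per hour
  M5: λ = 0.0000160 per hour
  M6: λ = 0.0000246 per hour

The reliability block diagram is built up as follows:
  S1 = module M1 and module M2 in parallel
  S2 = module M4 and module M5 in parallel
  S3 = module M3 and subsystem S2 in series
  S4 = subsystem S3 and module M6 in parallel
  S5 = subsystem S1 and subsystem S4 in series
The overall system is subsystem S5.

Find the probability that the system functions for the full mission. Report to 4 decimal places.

R(M1) = exp(−0.0000251 × 10000) = 0.778022
R(M2) = exp(−0.0000324 × 10000) = 0.723250
R(M3) = exp(−0.0000135 × 10000) = 0.873716
R(M4) = exp(−0.00000336 × 10000) = 0.966958
R(M5) = exp(−0.0000160 × 10000) = 0.852144
R(M6) = exp(−0.0000246 × 10000) = 0.781922
Parallel (M1 and M2): 1 − (1 − 0.778022)(1 − 0.723250) = 0.938568
Parallel (M4 and M5): 1 − (1 − 0.966958)(1 − 0.852144) = 0.995115
Series (M3 and [0.995115]): 0.873716 × 0.995115 = 0.869448
Parallel ([0.869448] and M6): 1 − (1 − 0.869448)(1 − 0.781922) = 0.971529
Series ([0.938568] and [0.971529]): 0.938568 × 0.971529 = 0.9118

0.9118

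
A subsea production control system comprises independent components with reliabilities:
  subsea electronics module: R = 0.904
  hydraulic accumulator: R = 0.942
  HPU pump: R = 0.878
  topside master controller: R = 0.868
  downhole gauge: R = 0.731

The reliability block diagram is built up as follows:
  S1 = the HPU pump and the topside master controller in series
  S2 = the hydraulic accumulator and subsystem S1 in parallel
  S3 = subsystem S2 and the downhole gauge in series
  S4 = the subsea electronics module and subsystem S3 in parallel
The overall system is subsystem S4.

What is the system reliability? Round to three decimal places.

0.973

Series (HPU pump and topside master controller): 0.87800 × 0.86800 = 0.76210
Parallel (hydraulic accumulator and [0.76210]): 1 − (1 − 0.94200)(1 − 0.76210) = 0.98620
Series ([0.98620] and downhole gauge): 0.98620 × 0.73100 = 0.72091
Parallel (subsea electronics module and [0.72091]): 1 − (1 − 0.90400)(1 − 0.72091) = 0.973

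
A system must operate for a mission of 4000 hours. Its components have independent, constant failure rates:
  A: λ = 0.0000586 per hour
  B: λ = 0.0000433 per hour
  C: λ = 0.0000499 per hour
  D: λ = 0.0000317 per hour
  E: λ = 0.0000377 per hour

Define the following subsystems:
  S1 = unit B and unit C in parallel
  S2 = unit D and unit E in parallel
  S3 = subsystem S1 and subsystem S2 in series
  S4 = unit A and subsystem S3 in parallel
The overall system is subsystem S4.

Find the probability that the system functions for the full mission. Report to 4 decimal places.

R(A) = exp(−0.0000586 × 4000) = 0.791045
R(B) = exp(−0.0000433 × 4000) = 0.840969
R(C) = exp(−0.0000499 × 4000) = 0.819058
R(D) = exp(−0.0000317 × 4000) = 0.880910
R(E) = exp(−0.0000377 × 4000) = 0.860020
Parallel (B and C): 1 − (1 − 0.840969)(1 − 0.819058) = 0.971225
Parallel (D and E): 1 − (1 − 0.880910)(1 − 0.860020) = 0.983330
Series ([0.971225] and [0.983330]): 0.971225 × 0.983330 = 0.955035
Parallel (A and [0.955035]): 1 − (1 − 0.791045)(1 − 0.955035) = 0.9906

0.9906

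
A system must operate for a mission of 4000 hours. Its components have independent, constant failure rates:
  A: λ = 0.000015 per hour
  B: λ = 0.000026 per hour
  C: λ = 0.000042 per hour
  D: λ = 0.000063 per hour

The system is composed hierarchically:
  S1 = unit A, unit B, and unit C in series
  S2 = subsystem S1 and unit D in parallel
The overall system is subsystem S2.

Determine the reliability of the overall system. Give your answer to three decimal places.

R(A) = exp(−0.000015 × 4000) = 0.94176
R(B) = exp(−0.000026 × 4000) = 0.90123
R(C) = exp(−0.000042 × 4000) = 0.84535
R(D) = exp(−0.000063 × 4000) = 0.77724
Series (A, B, and C): 0.94176 × 0.90123 × 0.84535 = 0.71748
Parallel ([0.71748] and D): 1 − (1 − 0.71748)(1 − 0.77724) = 0.937

0.937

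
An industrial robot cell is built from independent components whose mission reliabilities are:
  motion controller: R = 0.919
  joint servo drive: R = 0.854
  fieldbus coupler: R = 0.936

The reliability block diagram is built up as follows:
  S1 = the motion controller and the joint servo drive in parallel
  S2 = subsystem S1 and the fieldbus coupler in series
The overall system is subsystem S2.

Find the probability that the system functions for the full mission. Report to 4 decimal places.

Parallel (motion controller and joint servo drive): 1 − (1 − 0.919000)(1 − 0.854000) = 0.988174
Series ([0.988174] and fieldbus coupler): 0.988174 × 0.936000 = 0.9249

0.9249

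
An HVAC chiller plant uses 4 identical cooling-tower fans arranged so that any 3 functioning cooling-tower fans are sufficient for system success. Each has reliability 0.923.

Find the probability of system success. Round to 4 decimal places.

0.9680

R = Σ_{i=3}^{4} C(4,i) p^i (1−p)^{4−i} with p = 0.923
C(4,3)·0.923^3·0.077^1 = 0.242190
C(4,4)·0.923^4·0.077^0 = 0.725783
Sum = 0.9680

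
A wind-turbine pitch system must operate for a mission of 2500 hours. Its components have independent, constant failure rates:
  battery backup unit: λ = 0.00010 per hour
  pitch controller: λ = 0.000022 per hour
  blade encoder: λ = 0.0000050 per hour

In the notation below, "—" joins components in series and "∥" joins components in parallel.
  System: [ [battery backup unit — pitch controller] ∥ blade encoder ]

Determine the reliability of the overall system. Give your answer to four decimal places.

R(battery backup unit) = exp(−0.00010 × 2500) = 0.778801
R(pitch controller) = exp(−0.000022 × 2500) = 0.946485
R(blade encoder) = exp(−0.0000050 × 2500) = 0.987578
Series (battery backup unit and pitch controller): 0.778801 × 0.946485 = 0.737123
Parallel ([0.737123] and blade encoder): 1 − (1 − 0.737123)(1 − 0.987578) = 0.9967

0.9967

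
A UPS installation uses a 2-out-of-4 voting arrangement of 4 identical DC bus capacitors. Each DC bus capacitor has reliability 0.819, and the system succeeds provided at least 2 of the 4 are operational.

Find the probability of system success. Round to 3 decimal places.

R = Σ_{i=2}^{4} C(4,i) p^i (1−p)^{4−i} with p = 0.819
C(4,2)·0.819^2·0.181^2 = 0.13185
C(4,3)·0.819^3·0.181^1 = 0.39773
C(4,4)·0.819^4·0.181^0 = 0.44992
Sum = 0.980

0.980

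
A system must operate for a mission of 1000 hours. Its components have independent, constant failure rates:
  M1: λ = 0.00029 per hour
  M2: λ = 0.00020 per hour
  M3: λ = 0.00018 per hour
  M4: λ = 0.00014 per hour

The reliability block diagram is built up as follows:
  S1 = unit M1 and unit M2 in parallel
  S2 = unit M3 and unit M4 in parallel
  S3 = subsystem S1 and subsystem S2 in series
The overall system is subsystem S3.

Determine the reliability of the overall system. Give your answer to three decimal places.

R(M1) = exp(−0.00029 × 1000) = 0.74826
R(M2) = exp(−0.00020 × 1000) = 0.81873
R(M3) = exp(−0.00018 × 1000) = 0.83527
R(M4) = exp(−0.00014 × 1000) = 0.86936
Parallel (M1 and M2): 1 − (1 − 0.74826)(1 − 0.81873) = 0.95437
Parallel (M3 and M4): 1 − (1 − 0.83527)(1 − 0.86936) = 0.97848
Series ([0.95437] and [0.97848]): 0.95437 × 0.97848 = 0.934

0.934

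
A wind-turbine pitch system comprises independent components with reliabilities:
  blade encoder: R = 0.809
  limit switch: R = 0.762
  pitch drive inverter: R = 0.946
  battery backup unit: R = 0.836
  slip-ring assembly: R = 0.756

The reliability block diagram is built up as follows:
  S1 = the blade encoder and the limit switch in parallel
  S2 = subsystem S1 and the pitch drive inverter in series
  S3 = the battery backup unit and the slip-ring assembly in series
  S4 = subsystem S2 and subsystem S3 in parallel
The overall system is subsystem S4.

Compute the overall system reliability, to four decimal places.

Parallel (blade encoder and limit switch): 1 − (1 − 0.809000)(1 − 0.762000) = 0.954542
Series ([0.954542] and pitch drive inverter): 0.954542 × 0.946000 = 0.902997
Series (battery backup unit and slip-ring assembly): 0.836000 × 0.756000 = 0.632016
Parallel ([0.902997] and [0.632016]): 1 − (1 − 0.902997)(1 − 0.632016) = 0.9643

0.9643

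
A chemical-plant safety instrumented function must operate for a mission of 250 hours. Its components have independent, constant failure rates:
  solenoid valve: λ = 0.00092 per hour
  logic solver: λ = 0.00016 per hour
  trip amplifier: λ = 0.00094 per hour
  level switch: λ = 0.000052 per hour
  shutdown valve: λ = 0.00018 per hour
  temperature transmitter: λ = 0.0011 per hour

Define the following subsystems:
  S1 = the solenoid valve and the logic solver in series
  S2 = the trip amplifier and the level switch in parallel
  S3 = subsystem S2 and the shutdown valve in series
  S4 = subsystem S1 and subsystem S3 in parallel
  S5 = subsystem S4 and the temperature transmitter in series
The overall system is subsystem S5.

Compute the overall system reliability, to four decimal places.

R(solenoid valve) = exp(−0.00092 × 250) = 0.794534
R(logic solver) = exp(−0.00016 × 250) = 0.960789
R(trip amplifier) = exp(−0.00094 × 250) = 0.790571
R(level switch) = exp(−0.000052 × 250) = 0.987084
R(shutdown valve) = exp(−0.00018 × 250) = 0.955997
R(temperature transmitter) = exp(−0.0011 × 250) = 0.759572
Series (solenoid valve and logic solver): 0.794534 × 0.960789 = 0.763380
Parallel (trip amplifier and level switch): 1 − (1 − 0.790571)(1 − 0.987084) = 0.997295
Series ([0.997295] and shutdown valve): 0.997295 × 0.955997 = 0.953411
Parallel ([0.763380] and [0.953411]): 1 − (1 − 0.763380)(1 − 0.953411) = 0.988976
Series ([0.988976] and temperature transmitter): 0.988976 × 0.759572 = 0.7512

0.7512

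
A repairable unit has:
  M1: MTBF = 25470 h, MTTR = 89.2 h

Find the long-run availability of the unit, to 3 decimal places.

0.997

A(M1) = MTBF/(MTBF+MTTR) = 25470/(25470+89.2) = 0.997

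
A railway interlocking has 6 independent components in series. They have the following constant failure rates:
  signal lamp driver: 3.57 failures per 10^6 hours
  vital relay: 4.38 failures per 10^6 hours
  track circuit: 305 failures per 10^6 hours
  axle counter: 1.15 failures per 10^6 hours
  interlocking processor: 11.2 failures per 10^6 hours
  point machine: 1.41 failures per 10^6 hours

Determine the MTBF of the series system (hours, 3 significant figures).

3060

Series of exponential components: λ_sys = Σ λ_i
λ_sys = 0.00000357 + 0.00000438 + 0.000305 + 0.00000115 + 0.0000112 + 0.00000141 = 3.2671e-04 /h
MTBF = 1 / λ_sys = 3060 h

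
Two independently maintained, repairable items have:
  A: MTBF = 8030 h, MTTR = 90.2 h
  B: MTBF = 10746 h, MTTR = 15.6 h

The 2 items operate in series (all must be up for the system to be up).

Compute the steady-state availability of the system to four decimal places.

0.9875

A(A) = MTBF/(MTBF+MTTR) = 8030/(8030+90.2) = 0.988892
A(B) = MTBF/(MTBF+MTTR) = 10746/(10746+15.6) = 0.998550
Series availability: 0.988892 × 0.998550 = 0.9875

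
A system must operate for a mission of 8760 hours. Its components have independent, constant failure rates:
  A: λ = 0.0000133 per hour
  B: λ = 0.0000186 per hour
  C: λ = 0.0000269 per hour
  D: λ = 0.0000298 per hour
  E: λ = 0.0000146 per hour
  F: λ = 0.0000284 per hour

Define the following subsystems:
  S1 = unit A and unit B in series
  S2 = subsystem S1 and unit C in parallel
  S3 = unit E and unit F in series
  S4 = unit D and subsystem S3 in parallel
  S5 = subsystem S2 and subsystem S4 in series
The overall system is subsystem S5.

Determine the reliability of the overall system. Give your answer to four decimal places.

R(A) = exp(−0.0000133 × 8760) = 0.890023
R(B) = exp(−0.0000186 × 8760) = 0.849646
R(C) = exp(−0.0000269 × 8760) = 0.790062
R(D) = exp(−0.0000298 × 8760) = 0.770244
R(E) = exp(−0.0000146 × 8760) = 0.879945
R(F) = exp(−0.0000284 × 8760) = 0.779748
Series (A and B): 0.890023 × 0.849646 = 0.756204
Parallel ([0.756204] and C): 1 − (1 − 0.756204)(1 − 0.790062) = 0.948818
Series (E and F): 0.879945 × 0.779748 = 0.686135
Parallel (D and [0.686135]): 1 − (1 − 0.770244)(1 − 0.686135) = 0.927888
Series ([0.948818] and [0.927888]): 0.948818 × 0.927888 = 0.8804

0.8804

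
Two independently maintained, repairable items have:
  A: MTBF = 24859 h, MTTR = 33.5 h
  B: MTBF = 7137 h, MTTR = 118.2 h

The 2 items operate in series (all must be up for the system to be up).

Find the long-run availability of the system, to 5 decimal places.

A(A) = MTBF/(MTBF+MTTR) = 24859/(24859+33.5) = 0.998654
A(B) = MTBF/(MTBF+MTTR) = 7137/(7137+118.2) = 0.983708
Series availability: 0.998654 × 0.983708 = 0.98238

0.98238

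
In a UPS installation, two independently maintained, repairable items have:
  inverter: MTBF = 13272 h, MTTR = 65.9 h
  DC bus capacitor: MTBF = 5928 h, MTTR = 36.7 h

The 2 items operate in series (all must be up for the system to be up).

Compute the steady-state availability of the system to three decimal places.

0.989

A(inverter) = MTBF/(MTBF+MTTR) = 13272/(13272+65.9) = 0.995059
A(DC bus capacitor) = MTBF/(MTBF+MTTR) = 5928/(5928+36.7) = 0.993847
Series availability: 0.995059 × 0.993847 = 0.989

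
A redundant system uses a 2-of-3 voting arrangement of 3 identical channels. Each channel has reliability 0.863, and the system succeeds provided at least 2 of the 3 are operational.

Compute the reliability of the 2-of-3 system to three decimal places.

R = Σ_{i=2}^{3} C(3,i) p^i (1−p)^{3−i} with p = 0.863
C(3,2)·0.863^2·0.137^1 = 0.30610
C(3,3)·0.863^3·0.137^0 = 0.64274
Sum = 0.949

0.949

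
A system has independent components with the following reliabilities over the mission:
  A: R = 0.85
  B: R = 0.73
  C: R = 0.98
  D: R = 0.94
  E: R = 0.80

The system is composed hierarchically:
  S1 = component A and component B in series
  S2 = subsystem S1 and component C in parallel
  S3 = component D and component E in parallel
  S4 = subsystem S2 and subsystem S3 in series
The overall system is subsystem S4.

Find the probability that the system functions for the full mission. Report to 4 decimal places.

Series (A and B): 0.850000 × 0.730000 = 0.620500
Parallel ([0.620500] and C): 1 − (1 − 0.620500)(1 − 0.980000) = 0.992410
Parallel (D and E): 1 − (1 − 0.940000)(1 − 0.800000) = 0.988000
Series ([0.992410] and [0.988000]): 0.992410 × 0.988000 = 0.9805

0.9805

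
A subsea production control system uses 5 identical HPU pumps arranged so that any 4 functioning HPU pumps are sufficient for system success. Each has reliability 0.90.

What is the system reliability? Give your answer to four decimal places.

R = Σ_{i=4}^{5} C(5,i) p^i (1−p)^{5−i} with p = 0.90
C(5,4)·0.90^4·0.10^1 = 0.328050
C(5,5)·0.90^5·0.10^0 = 0.590490
Sum = 0.9185

0.9185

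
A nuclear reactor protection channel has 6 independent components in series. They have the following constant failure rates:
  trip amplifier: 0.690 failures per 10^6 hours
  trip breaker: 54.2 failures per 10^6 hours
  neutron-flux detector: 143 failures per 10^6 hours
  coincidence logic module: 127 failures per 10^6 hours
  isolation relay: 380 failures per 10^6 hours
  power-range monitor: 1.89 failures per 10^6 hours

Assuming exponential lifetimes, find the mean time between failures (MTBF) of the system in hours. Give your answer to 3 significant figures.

1410

Series of exponential components: λ_sys = Σ λ_i
λ_sys = 0.000000690 + 0.0000542 + 0.000143 + 0.000127 + 0.000380 + 0.00000189 = 7.0678e-04 /h
MTBF = 1 / λ_sys = 1410 h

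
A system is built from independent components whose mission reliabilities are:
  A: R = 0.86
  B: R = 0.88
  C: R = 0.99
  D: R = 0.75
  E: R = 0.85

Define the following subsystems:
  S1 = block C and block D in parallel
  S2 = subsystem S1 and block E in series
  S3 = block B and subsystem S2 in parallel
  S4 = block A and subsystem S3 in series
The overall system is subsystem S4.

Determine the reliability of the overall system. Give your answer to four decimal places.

Parallel (C and D): 1 − (1 − 0.990000)(1 − 0.750000) = 0.997500
Series ([0.997500] and E): 0.997500 × 0.850000 = 0.847875
Parallel (B and [0.847875]): 1 − (1 − 0.880000)(1 − 0.847875) = 0.981745
Series (A and [0.981745]): 0.860000 × 0.981745 = 0.8443

0.8443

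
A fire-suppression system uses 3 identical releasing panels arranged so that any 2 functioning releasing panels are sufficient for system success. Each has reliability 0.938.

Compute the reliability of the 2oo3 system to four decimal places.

R = Σ_{i=2}^{3} C(3,i) p^i (1−p)^{3−i} with p = 0.938
C(3,2)·0.938^2·0.062^1 = 0.163651
C(3,3)·0.938^3·0.062^0 = 0.825294
Sum = 0.9889

0.9889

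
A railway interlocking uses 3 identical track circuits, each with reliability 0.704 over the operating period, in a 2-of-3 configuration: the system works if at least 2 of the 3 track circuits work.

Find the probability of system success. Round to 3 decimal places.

0.789

R = Σ_{i=2}^{3} C(3,i) p^i (1−p)^{3−i} with p = 0.704
C(3,2)·0.704^2·0.296^1 = 0.44011
C(3,3)·0.704^3·0.296^0 = 0.34891
Sum = 0.789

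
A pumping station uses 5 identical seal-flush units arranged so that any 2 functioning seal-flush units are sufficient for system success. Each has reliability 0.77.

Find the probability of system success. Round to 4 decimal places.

0.9886

R = Σ_{i=2}^{5} C(5,i) p^i (1−p)^{5−i} with p = 0.77
C(5,2)·0.77^2·0.23^3 = 0.072138
C(5,3)·0.77^3·0.23^2 = 0.241506
C(5,4)·0.77^4·0.23^1 = 0.404260
C(5,5)·0.77^5·0.23^0 = 0.270678
Sum = 0.9886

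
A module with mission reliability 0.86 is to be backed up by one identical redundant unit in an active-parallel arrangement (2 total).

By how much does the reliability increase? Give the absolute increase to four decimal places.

0.1204

R_before = 0.86
R_after = 1 − (1 − 0.86)^2 = 0.9804
ΔR = 0.9804 − 0.86 = 0.1204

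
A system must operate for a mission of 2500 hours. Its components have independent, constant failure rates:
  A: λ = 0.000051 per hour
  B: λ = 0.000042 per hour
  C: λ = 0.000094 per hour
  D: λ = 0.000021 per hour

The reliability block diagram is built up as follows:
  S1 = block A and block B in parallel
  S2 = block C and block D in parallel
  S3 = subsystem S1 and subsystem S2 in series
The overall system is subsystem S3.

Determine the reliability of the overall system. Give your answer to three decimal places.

R(A) = exp(−0.000051 × 2500) = 0.88029
R(B) = exp(−0.000042 × 2500) = 0.90032
R(C) = exp(−0.000094 × 2500) = 0.79057
R(D) = exp(−0.000021 × 2500) = 0.94885
Parallel (A and B): 1 − (1 − 0.88029)(1 − 0.90032) = 0.98807
Parallel (C and D): 1 − (1 − 0.79057)(1 − 0.94885) = 0.98929
Series ([0.98807] and [0.98929]): 0.98807 × 0.98929 = 0.977

0.977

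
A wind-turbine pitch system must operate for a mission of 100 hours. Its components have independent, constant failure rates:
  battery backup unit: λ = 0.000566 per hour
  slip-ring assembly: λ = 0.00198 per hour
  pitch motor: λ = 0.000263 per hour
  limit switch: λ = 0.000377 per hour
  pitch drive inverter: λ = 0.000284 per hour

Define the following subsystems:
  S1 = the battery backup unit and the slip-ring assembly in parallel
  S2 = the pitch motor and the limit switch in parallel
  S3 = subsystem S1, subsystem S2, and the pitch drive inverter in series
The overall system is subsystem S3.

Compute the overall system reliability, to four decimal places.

0.9615

R(battery backup unit) = exp(−0.000566 × 100) = 0.944972
R(slip-ring assembly) = exp(−0.00198 × 100) = 0.820370
R(pitch motor) = exp(−0.000263 × 100) = 0.974043
R(limit switch) = exp(−0.000377 × 100) = 0.963002
R(pitch drive inverter) = exp(−0.000284 × 100) = 0.971999
Parallel (battery backup unit and slip-ring assembly): 1 − (1 − 0.944972)(1 − 0.820370) = 0.990115
Parallel (pitch motor and limit switch): 1 − (1 − 0.974043)(1 − 0.963002) = 0.999040
Series ([0.990115], [0.999040], and pitch drive inverter): 0.990115 × 0.999040 × 0.971999 = 0.9615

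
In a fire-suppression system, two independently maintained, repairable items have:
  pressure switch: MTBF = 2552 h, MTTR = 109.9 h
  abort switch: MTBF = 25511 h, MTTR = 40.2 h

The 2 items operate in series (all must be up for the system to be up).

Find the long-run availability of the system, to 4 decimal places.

0.9572

A(pressure switch) = MTBF/(MTBF+MTTR) = 2552/(2552+109.9) = 0.958714
A(abort switch) = MTBF/(MTBF+MTTR) = 25511/(25511+40.2) = 0.998427
Series availability: 0.958714 × 0.998427 = 0.9572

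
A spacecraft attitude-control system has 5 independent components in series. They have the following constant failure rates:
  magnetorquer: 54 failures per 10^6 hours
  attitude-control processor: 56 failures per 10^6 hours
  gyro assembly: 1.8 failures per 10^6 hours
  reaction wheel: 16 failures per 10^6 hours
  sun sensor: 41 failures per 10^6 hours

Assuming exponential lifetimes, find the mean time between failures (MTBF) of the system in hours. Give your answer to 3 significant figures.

5920

Series of exponential components: λ_sys = Σ λ_i
λ_sys = 0.000054 + 0.000056 + 0.0000018 + 0.000016 + 0.000041 = 1.6880e-04 /h
MTBF = 1 / λ_sys = 5920 h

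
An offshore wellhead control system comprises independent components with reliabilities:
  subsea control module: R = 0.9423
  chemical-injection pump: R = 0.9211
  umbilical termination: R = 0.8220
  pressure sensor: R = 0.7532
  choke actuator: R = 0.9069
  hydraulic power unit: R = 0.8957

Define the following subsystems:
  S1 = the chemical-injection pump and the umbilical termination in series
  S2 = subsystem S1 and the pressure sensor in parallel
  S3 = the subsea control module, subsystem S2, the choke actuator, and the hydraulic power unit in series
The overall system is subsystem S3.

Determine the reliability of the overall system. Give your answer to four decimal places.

Series (chemical-injection pump and umbilical termination): 0.921100 × 0.822000 = 0.757144
Parallel ([0.757144] and pressure sensor): 1 − (1 − 0.757144)(1 − 0.753200) = 0.940063
Series (subsea control module, [0.940063], choke actuator, and hydraulic power unit): 0.942300 × 0.940063 × 0.906900 × 0.895700 = 0.7196

0.7196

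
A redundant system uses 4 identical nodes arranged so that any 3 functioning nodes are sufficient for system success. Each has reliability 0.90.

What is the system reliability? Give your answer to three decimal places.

0.948

R = Σ_{i=3}^{4} C(4,i) p^i (1−p)^{4−i} with p = 0.90
C(4,3)·0.90^3·0.10^1 = 0.29160
C(4,4)·0.90^4·0.10^0 = 0.65610
Sum = 0.948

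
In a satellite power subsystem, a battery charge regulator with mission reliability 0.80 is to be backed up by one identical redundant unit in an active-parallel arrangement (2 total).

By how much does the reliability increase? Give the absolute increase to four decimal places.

R_before = 0.80
R_after = 1 − (1 − 0.80)^2 = 0.9600
ΔR = 0.9600 − 0.80 = 0.1600

0.1600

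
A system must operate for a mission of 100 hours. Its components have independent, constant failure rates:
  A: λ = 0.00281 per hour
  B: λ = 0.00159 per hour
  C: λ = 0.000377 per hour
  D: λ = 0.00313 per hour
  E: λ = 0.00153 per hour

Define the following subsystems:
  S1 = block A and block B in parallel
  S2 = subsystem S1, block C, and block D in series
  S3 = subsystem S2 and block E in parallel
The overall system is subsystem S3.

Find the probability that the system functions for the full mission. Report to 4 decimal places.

R(A) = exp(−0.00281 × 100) = 0.755028
R(B) = exp(−0.00159 × 100) = 0.852996
R(C) = exp(−0.000377 × 100) = 0.963002
R(D) = exp(−0.00313 × 100) = 0.731250
R(E) = exp(−0.00153 × 100) = 0.858130
Parallel (A and B): 1 − (1 − 0.755028)(1 − 0.852996) = 0.963988
Series ([0.963988], C, and D): 0.963988 × 0.963002 × 0.731250 = 0.678836
Parallel ([0.678836] and E): 1 − (1 − 0.678836)(1 − 0.858130) = 0.9544

0.9544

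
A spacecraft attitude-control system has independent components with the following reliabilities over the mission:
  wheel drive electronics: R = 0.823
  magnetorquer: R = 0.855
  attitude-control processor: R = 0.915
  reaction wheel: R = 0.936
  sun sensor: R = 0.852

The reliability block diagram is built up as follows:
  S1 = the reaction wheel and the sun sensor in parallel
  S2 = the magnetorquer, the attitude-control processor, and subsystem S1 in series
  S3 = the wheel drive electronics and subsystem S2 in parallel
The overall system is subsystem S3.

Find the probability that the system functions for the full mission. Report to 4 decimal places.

Parallel (reaction wheel and sun sensor): 1 − (1 − 0.936000)(1 − 0.852000) = 0.990528
Series (magnetorquer, attitude-control processor, and [0.990528]): 0.855000 × 0.915000 × 0.990528 = 0.774915
Parallel (wheel drive electronics and [0.774915]): 1 − (1 − 0.823000)(1 − 0.774915) = 0.9602

0.9602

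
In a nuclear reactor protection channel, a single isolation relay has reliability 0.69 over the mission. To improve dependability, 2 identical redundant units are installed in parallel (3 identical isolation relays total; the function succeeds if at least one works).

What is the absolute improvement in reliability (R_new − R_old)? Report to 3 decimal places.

0.280

R_before = 0.69
R_after = 1 − (1 − 0.69)^3 = 0.970
ΔR = 0.970 − 0.69 = 0.280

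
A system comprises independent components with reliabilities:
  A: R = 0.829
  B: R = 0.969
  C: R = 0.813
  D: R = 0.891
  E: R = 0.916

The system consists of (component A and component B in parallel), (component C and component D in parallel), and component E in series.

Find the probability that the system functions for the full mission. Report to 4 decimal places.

Parallel (A and B): 1 − (1 − 0.829000)(1 − 0.969000) = 0.994699
Parallel (C and D): 1 − (1 − 0.813000)(1 − 0.891000) = 0.979617
Series ([0.994699], [0.979617], and E): 0.994699 × 0.979617 × 0.916000 = 0.8926

0.8926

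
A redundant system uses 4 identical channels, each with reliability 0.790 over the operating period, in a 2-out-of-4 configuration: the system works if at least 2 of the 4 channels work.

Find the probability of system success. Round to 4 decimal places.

R = Σ_{i=2}^{4} C(4,i) p^i (1−p)^{4−i} with p = 0.790
C(4,2)·0.790^2·0.210^2 = 0.165137
C(4,3)·0.790^3·0.210^1 = 0.414153
C(4,4)·0.790^4·0.210^0 = 0.389501
Sum = 0.9688

0.9688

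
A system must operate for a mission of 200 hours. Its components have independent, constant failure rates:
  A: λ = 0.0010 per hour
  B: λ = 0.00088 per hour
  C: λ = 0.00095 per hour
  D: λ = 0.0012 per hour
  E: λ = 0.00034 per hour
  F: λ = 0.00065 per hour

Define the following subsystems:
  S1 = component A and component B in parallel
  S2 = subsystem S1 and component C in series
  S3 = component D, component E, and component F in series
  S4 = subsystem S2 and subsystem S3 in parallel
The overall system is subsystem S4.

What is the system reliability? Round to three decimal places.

R(A) = exp(−0.0010 × 200) = 0.81873
R(B) = exp(−0.00088 × 200) = 0.83862
R(C) = exp(−0.00095 × 200) = 0.82696
R(D) = exp(−0.0012 × 200) = 0.78663
R(E) = exp(−0.00034 × 200) = 0.93426
R(F) = exp(−0.00065 × 200) = 0.87810
Parallel (A and B): 1 − (1 − 0.81873)(1 − 0.83862) = 0.97075
Series ([0.97075] and C): 0.97075 × 0.82696 = 0.80277
Series (D, E, and F): 0.78663 × 0.93426 × 0.87810 = 0.64533
Parallel ([0.80277] and [0.64533]): 1 − (1 − 0.80277)(1 − 0.64533) = 0.930

0.930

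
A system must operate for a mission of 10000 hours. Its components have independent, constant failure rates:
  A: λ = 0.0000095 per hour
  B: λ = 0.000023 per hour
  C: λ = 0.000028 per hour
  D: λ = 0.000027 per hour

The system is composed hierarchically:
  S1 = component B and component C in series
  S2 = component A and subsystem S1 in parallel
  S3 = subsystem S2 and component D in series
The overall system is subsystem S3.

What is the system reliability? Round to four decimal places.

R(A) = exp(−0.0000095 × 10000) = 0.909373
R(B) = exp(−0.000023 × 10000) = 0.794534
R(C) = exp(−0.000028 × 10000) = 0.755784
R(D) = exp(−0.000027 × 10000) = 0.763379
Series (B and C): 0.794534 × 0.755784 = 0.600496
Parallel (A and [0.600496]): 1 − (1 − 0.909373)(1 − 0.600496) = 0.963794
Series ([0.963794] and D): 0.963794 × 0.763379 = 0.7357

0.7357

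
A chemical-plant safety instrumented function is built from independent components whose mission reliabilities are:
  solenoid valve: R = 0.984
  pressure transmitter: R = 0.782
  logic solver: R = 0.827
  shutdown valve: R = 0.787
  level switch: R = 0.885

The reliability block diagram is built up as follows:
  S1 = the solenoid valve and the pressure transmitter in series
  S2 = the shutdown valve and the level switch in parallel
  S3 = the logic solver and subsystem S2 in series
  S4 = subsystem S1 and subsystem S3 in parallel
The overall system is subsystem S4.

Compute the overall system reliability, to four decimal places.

Series (solenoid valve and pressure transmitter): 0.984000 × 0.782000 = 0.769488
Parallel (shutdown valve and level switch): 1 − (1 − 0.787000)(1 − 0.885000) = 0.975505
Series (logic solver and [0.975505]): 0.827000 × 0.975505 = 0.806743
Parallel ([0.769488] and [0.806743]): 1 − (1 − 0.769488)(1 − 0.806743) = 0.9555

0.9555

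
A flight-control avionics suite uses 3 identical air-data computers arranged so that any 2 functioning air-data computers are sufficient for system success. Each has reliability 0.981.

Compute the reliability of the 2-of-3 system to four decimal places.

0.9989

R = Σ_{i=2}^{3} C(3,i) p^i (1−p)^{3−i} with p = 0.981
C(3,2)·0.981^2·0.019^1 = 0.054855
C(3,3)·0.981^3·0.019^0 = 0.944076
Sum = 0.9989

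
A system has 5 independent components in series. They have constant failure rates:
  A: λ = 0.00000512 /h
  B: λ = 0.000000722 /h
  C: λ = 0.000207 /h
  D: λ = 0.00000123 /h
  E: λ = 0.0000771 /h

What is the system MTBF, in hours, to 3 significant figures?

3430

Series of exponential components: λ_sys = Σ λ_i
λ_sys = 0.00000512 + 0.000000722 + 0.000207 + 0.00000123 + 0.0000771 = 2.9117e-04 /h
MTBF = 1 / λ_sys = 3430 h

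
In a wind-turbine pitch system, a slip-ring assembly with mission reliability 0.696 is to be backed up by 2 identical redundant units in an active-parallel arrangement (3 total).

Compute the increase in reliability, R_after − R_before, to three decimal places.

0.276

R_before = 0.696
R_after = 1 − (1 − 0.696)^3 = 0.972
ΔR = 0.972 − 0.696 = 0.276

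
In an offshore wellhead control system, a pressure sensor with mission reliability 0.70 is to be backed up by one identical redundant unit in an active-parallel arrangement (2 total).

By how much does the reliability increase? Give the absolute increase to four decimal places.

0.2100

R_before = 0.70
R_after = 1 − (1 − 0.70)^2 = 0.9100
ΔR = 0.9100 − 0.70 = 0.2100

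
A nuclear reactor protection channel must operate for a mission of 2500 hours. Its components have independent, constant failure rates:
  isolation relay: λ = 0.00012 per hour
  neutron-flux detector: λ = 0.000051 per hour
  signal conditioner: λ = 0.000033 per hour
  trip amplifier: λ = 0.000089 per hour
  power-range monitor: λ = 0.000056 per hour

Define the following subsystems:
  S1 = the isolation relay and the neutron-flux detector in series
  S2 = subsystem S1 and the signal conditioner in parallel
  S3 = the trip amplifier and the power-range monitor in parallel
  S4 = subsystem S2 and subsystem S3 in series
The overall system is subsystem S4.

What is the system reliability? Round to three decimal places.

R(isolation relay) = exp(−0.00012 × 2500) = 0.74082
R(neutron-flux detector) = exp(−0.000051 × 2500) = 0.88029
R(signal conditioner) = exp(−0.000033 × 2500) = 0.92081
R(trip amplifier) = exp(−0.000089 × 2500) = 0.80052
R(power-range monitor) = exp(−0.000056 × 2500) = 0.86936
Series (isolation relay and neutron-flux detector): 0.74082 × 0.88029 = 0.65214
Parallel ([0.65214] and signal conditioner): 1 − (1 − 0.65214)(1 − 0.92081) = 0.97245
Parallel (trip amplifier and power-range monitor): 1 − (1 − 0.80052)(1 − 0.86936) = 0.97394
Series ([0.97245] and [0.97394]): 0.97245 × 0.97394 = 0.947

0.947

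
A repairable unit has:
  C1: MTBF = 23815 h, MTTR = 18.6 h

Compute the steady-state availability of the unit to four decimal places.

0.9992

A(C1) = MTBF/(MTBF+MTTR) = 23815/(23815+18.6) = 0.9992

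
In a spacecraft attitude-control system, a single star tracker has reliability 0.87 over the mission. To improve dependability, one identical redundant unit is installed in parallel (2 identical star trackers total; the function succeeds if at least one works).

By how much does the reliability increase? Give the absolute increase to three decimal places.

0.113

R_before = 0.87
R_after = 1 − (1 − 0.87)^2 = 0.983
ΔR = 0.983 − 0.87 = 0.113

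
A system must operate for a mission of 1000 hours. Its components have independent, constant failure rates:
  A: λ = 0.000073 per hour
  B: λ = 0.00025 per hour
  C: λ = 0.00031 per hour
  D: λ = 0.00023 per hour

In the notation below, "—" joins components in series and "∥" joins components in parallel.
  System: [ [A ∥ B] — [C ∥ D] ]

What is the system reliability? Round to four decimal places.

R(A) = exp(−0.000073 × 1000) = 0.929601
R(B) = exp(−0.00025 × 1000) = 0.778801
R(C) = exp(−0.00031 × 1000) = 0.733447
R(D) = exp(−0.00023 × 1000) = 0.794534
Parallel (A and B): 1 − (1 − 0.929601)(1 − 0.778801) = 0.984428
Parallel (C and D): 1 − (1 − 0.733447)(1 − 0.794534) = 0.945232
Series ([0.984428] and [0.945232]): 0.984428 × 0.945232 = 0.9305

0.9305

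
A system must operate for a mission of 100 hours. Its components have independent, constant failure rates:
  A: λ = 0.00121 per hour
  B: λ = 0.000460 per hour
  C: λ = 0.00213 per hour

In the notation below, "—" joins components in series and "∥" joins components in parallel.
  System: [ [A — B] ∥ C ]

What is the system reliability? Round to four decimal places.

0.9705

R(A) = exp(−0.00121 × 100) = 0.886034
R(B) = exp(−0.000460 × 100) = 0.955042
R(C) = exp(−0.00213 × 100) = 0.808156
Series (A and B): 0.886034 × 0.955042 = 0.846200
Parallel ([0.846200] and C): 1 − (1 − 0.846200)(1 − 0.808156) = 0.9705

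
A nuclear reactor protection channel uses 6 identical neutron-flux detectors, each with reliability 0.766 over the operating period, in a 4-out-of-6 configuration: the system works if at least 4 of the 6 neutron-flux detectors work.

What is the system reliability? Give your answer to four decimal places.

0.8550

R = Σ_{i=4}^{6} C(6,i) p^i (1−p)^{6−i} with p = 0.766
C(6,4)·0.766^4·0.234^2 = 0.282773
C(6,5)·0.766^5·0.234^1 = 0.370264
C(6,6)·0.766^6·0.234^0 = 0.202010
Sum = 0.8550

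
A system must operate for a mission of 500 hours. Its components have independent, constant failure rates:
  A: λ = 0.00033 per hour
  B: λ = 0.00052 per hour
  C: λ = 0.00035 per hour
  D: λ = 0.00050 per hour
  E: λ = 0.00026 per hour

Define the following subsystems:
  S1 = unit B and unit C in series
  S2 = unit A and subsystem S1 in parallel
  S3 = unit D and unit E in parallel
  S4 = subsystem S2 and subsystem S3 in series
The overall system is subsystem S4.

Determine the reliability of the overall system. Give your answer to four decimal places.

R(A) = exp(−0.00033 × 500) = 0.847894
R(B) = exp(−0.00052 × 500) = 0.771052
R(C) = exp(−0.00035 × 500) = 0.839457
R(D) = exp(−0.00050 × 500) = 0.778801
R(E) = exp(−0.00026 × 500) = 0.878095
Series (B and C): 0.771052 × 0.839457 = 0.647265
Parallel (A and [0.647265]): 1 − (1 − 0.847894)(1 − 0.647265) = 0.946347
Parallel (D and E): 1 − (1 − 0.778801)(1 − 0.878095) = 0.973035
Series ([0.946347] and [0.973035]): 0.946347 × 0.973035 = 0.9208

0.9208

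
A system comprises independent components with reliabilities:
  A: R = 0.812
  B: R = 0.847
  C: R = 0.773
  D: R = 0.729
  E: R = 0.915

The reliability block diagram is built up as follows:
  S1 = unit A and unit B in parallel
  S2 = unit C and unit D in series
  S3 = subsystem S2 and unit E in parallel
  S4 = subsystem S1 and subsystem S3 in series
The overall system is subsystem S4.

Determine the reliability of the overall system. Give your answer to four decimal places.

Parallel (A and B): 1 − (1 − 0.812000)(1 − 0.847000) = 0.971236
Series (C and D): 0.773000 × 0.729000 = 0.563517
Parallel ([0.563517] and E): 1 − (1 − 0.563517)(1 − 0.915000) = 0.962899
Series ([0.971236] and [0.962899]): 0.971236 × 0.962899 = 0.9352

0.9352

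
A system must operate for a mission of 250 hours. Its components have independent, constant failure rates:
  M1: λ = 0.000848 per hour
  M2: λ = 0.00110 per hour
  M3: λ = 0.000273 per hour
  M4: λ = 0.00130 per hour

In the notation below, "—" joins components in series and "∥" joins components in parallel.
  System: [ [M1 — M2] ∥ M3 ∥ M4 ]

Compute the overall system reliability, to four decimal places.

0.9929

R(M1) = exp(−0.000848 × 250) = 0.808965
R(M2) = exp(−0.00110 × 250) = 0.759572
R(M3) = exp(−0.000273 × 250) = 0.934027
R(M4) = exp(−0.00130 × 250) = 0.722527
Series (M1 and M2): 0.808965 × 0.759572 = 0.614467
Parallel ([0.614467], M3, and M4): 1 − (1 − 0.614467)(1 − 0.934027)(1 − 0.722527) = 0.9929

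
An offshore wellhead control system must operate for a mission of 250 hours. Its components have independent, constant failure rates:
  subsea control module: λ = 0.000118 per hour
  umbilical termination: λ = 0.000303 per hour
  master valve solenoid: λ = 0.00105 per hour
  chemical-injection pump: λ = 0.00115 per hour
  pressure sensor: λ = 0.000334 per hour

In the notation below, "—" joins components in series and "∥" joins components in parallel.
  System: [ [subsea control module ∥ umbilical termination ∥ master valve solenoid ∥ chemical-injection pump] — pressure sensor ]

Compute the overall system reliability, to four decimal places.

R(subsea control module) = exp(−0.000118 × 250) = 0.970931
R(umbilical termination) = exp(−0.000303 × 250) = 0.927048
R(master valve solenoid) = exp(−0.00105 × 250) = 0.769126
R(chemical-injection pump) = exp(−0.00115 × 250) = 0.750137
R(pressure sensor) = exp(−0.000334 × 250) = 0.919891
Parallel (subsea control module, umbilical termination, master valve solenoid, and chemical-injection pump): 1 − (1 − 0.970931)(1 − 0.927048)(1 − 0.769126)(1 − 0.750137) = 0.999878
Series ([0.999878] and pressure sensor): 0.999878 × 0.919891 = 0.9198

0.9198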